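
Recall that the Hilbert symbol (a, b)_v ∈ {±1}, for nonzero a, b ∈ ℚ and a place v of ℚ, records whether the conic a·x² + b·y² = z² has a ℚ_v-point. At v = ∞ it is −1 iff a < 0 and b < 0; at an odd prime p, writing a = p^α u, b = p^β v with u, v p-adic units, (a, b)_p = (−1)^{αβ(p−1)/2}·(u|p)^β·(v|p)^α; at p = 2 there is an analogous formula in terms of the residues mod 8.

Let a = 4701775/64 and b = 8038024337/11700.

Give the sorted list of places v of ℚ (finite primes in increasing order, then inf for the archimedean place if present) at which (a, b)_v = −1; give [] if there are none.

(a, b) ≡ (188071, 13949) mod (ℚ^×)²; places V = {2, 3, 5, 7, 13, 17, 23, 29, 37, ∞}.
(a,b)_∞: sgn(188071)=+, sgn(13949)=+, so +1.
(a,b)_13: α=1, u≡11; β=-1, v≡6 (mod 13); (11|13)=-1, (6|13)=-1; sign (−1)^0·-1^-1·-1^1 = +1.
(a,b)_2: α=-6, β=-2; u≡7, v≡5 (mod 8); ε(u)ε(v)=1·0, αω(v)=-6·1, βω(u)=-2·0; sum ≡ 0  ⇒  +1.
(a,b)_3: α=0, u≡1; β=-2, v≡2 (mod 3); (1|3)=+1, (2|3)=-1; sign (−1)^0·+1^-2·-1^0 = +1.
(a,b)_23: α=1, u≡9; β=2, v≡15 (mod 23); (9|23)=+1, (15|23)=-1; sign (−1)^0·+1^2·-1^1 = -1.
(a,b)_17: α=1, u≡8; β=2, v≡15 (mod 17); (8|17)=+1, (15|17)=+1; sign (−1)^0·+1^2·+1^1 = +1.
(a,b)_5: α=2, u≡4; β=-2, v≡4 (mod 5); (4|5)=+1, (4|5)=+1; sign (−1)^0·+1^-2·+1^2 = +1.
(a,b)_37: α=1, u≡2; β=1, v≡36 (mod 37); (2|37)=-1, (36|37)=+1; sign (−1)^0·-1^1·+1^1 = -1.
(a,b)_29: α=0, u≡25; β=1, v≡12 (mod 29); (25|29)=+1, (12|29)=-1; sign (−1)^0·+1^1·-1^0 = +1.
(a,b)_7: α=0, u≡1; β=2, v≡3 (mod 7); (1|7)=+1, (3|7)=-1; sign (−1)^0·+1^2·-1^0 = +1.
Ram(188071, 13949) = {23, 37}; no ℚ_23-point on the conic.

[23, 37]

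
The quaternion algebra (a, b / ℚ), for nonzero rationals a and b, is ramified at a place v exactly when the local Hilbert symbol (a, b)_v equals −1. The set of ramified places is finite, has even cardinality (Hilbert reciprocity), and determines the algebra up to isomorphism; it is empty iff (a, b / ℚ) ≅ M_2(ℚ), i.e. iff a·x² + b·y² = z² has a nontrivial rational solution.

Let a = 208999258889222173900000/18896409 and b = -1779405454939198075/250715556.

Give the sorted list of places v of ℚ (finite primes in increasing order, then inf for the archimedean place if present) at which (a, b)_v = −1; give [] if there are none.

[2, 5, 17, 19]

(a, b) ≡ (190, -187) mod (ℚ^×)²; places V = {2, 3, 5, 7, 11, 13, 17, 19, 23, 29, ∞}.
(a,b)_3: α=-6, u≡1; β=-2, v≡2 (mod 3); (1|3)=+1, (2|3)=-1; sign (−1)^0·+1^-2·-1^-6 = +1.
(a,b)_29: α=0, u≡16; β=-2, v≡23 (mod 29); (16|29)=+1, (23|29)=+1; sign (−1)^0·+1^-2·+1^0 = +1.
(a,b)_5: α=5, u≡2; β=2, v≡2 (mod 5); (2|5)=-1, (2|5)=-1; sign (−1)^0·-1^2·-1^5 = -1.
(a,b)_13: α=0, u≡8; β=-2, v≡8 (mod 13); (8|13)=-1, (8|13)=-1; sign (−1)^0·-1^-2·-1^0 = +1.
(a,b)_7: α=-2, u≡1; β=-2, v≡4 (mod 7); (1|7)=+1, (4|7)=+1; sign (−1)^0·+1^-2·+1^-2 = +1.
(a,b)_2: α=5, β=-2; u≡7, v≡5 (mod 8); ε(u)ε(v)=1·0, αω(v)=5·1, βω(u)=-2·0; sum ≡ 1  ⇒  -1.
(a,b)_∞: sgn(190)=+, sgn(-187)=−, so +1.
(a,b)_19: α=5, u≡13; β=4, v≡18 (mod 19); (13|19)=-1, (18|19)=-1; sign (−1)^0·-1^4·-1^5 = -1.
(a,b)_11: α=2, u≡1; β=3, v≡1 (mod 11); (1|11)=+1, (1|11)=+1; sign (−1)^0·+1^3·+1^2 = +1.
(a,b)_23: α=-2, u≡16; β=0, v≡22 (mod 23); (16|23)=+1, (22|23)=-1; sign (−1)^0·+1^0·-1^-2 = +1.
(a,b)_17: α=8, u≡14; β=7, v≡14 (mod 17); (14|17)=-1, (14|17)=-1; sign (−1)^0·-1^7·-1^8 = -1.
|Ram(190, -187)| = 4, even; anisotropic at {2, 5, 17, 19}.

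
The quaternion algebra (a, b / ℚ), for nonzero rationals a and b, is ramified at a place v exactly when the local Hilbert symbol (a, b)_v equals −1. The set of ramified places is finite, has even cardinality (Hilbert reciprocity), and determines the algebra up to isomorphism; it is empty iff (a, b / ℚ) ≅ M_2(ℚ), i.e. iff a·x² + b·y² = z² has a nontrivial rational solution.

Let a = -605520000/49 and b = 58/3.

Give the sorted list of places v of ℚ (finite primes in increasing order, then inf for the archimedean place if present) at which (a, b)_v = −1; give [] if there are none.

[2, 29]

Mod squares: a ≡ -2, b ≡ 174. Check v ∈ {∞, 2, 3, 5, 7, 29}.
v=7: a=7^-2·(≡6), b=7^0·(≡3) mod 7; (6|7)=-1, (3|7)=-1; (−1)^{-2·0·3}·(-1)^0·(-1)^-2 = +1.
v=29: a=29^2·(≡18), b=29^1·(≡20) mod 29; (18|29)=-1, (20|29)=+1; (−1)^{2·1·14}·(-1)^1·(+1)^2 = -1.
v=2: v_2(a)=7, v_2(b)=1; units ≡ 7, 7 (mod 8); ε·ε+αω+βω = 1·1+7·0+1·0 ≡ 1  ⇒  (a,b)_2 = -1.
v=5: a=5^4·(≡2), b=5^0·(≡1) mod 5; (2|5)=-1, (1|5)=+1; (−1)^{4·0·2}·(-1)^0·(+1)^4 = +1.
v=3: a=3^2·(≡1), b=3^-1·(≡1) mod 3; (1|3)=+1, (1|3)=+1; (−1)^{2·-1·1}·(+1)^-1·(+1)^2 = +1.
v=∞: -2 < 0 and 174 > 0  ⇒  (a,b)_∞ = +1.
(-2, 174 / ℚ) ramifies at {2, 29}: a division algebra.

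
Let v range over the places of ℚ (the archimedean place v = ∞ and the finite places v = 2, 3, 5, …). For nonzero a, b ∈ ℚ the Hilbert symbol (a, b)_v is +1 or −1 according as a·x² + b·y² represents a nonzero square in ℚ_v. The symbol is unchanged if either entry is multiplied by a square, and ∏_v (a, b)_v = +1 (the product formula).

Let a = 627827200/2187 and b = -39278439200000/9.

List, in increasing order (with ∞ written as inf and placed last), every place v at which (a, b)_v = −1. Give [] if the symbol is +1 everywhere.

[11, 13]

Mod squares: a ≡ 6006, b ≡ -5. Check v ∈ {∞, 2, 3, 5, 7, 11, 13}.
v=2: v_2(a)=9, v_2(b)=8; units ≡ 3, 3 (mod 8); ε·ε+αω+βω = 1·1+9·1+8·1 ≡ 0  ⇒  (a,b)_2 = +1.
v=∞: 6006 > 0 and -5 < 0  ⇒  (a,b)_∞ = +1.
v=3: a=3^-7·(≡1), b=3^-2·(≡1) mod 3; (1|3)=+1, (1|3)=+1; (−1)^{-7·-2·1}·(+1)^-2·(+1)^-7 = +1.
v=13: a=13^1·(≡8), b=13^2·(≡2) mod 13; (8|13)=-1, (2|13)=-1; (−1)^{1·2·6}·(-1)^2·(-1)^1 = -1.
v=11: a=11^1·(≡8), b=11^2·(≡7) mod 11; (8|11)=-1, (7|11)=-1; (−1)^{1·2·5}·(-1)^2·(-1)^1 = -1.
v=7: a=7^3·(≡4), b=7^4·(≡2) mod 7; (4|7)=+1, (2|7)=+1; (−1)^{3·4·3}·(+1)^4·(+1)^3 = +1.
v=5: a=5^2·(≡4), b=5^5·(≡4) mod 5; (4|5)=+1, (4|5)=+1; (−1)^{2·5·2}·(+1)^5·(+1)^2 = +1.
Ram(6006, -5) = {11, 13}; no ℚ_11-point on the conic.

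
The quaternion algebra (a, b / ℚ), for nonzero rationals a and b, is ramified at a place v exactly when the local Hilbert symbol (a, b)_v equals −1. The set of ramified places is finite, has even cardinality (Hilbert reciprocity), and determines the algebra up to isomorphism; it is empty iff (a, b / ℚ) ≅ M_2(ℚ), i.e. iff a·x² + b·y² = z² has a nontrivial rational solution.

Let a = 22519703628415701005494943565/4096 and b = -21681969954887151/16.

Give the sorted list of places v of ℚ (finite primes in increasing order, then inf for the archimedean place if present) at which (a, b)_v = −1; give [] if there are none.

[13, 31]

(a, b) ≡ (521885, -2639) mod (ℚ^×)²; places V = {2, 3, 5, 7, 13, 17, 29, 31, 37, ∞}.
(a,b)_31: α=3, u≡1; β=2, v≡6 (mod 31); (1|31)=+1, (6|31)=-1; sign (−1)^0·+1^2·-1^3 = -1.
(a,b)_37: α=3, u≡17; β=2, v≡4 (mod 37); (17|37)=-1, (4|37)=+1; sign (−1)^0·-1^2·+1^3 = +1.
(a,b)_13: α=1, u≡9; β=1, v≡5 (mod 13); (9|13)=+1, (5|13)=-1; sign (−1)^0·+1^1·-1^1 = -1.
(a,b)_5: α=1, u≡3; β=0, v≡4 (mod 5); (3|5)=-1, (4|5)=+1; sign (−1)^0·-1^0·+1^1 = +1.
(a,b)_29: α=2, u≡1; β=1, v≡24 (mod 29); (1|29)=+1, (24|29)=+1; sign (−1)^0·+1^1·+1^2 = +1.
(a,b)_17: α=4, u≡1; β=2, v≡2 (mod 17); (1|17)=+1, (2|17)=+1; sign (−1)^0·+1^2·+1^4 = +1.
(a,b)_2: α=-12, β=-4; u≡5, v≡1 (mod 8); ε(u)ε(v)=0·0, αω(v)=-12·0, βω(u)=-4·1; sum ≡ 0  ⇒  +1.
(a,b)_∞: sgn(521885)=+, sgn(-2639)=−, so +1.
(a,b)_7: α=9, u≡3; β=5, v≡2 (mod 7); (3|7)=-1, (2|7)=+1; sign (−1)^1·-1^5·+1^9 = +1.
(a,b)_3: α=4, u≡2; β=2, v≡1 (mod 3); (2|3)=-1, (1|3)=+1; sign (−1)^0·-1^2·+1^4 = +1.
Ram(521885, -2639) = {13, 31}; no ℚ_13-point on the conic.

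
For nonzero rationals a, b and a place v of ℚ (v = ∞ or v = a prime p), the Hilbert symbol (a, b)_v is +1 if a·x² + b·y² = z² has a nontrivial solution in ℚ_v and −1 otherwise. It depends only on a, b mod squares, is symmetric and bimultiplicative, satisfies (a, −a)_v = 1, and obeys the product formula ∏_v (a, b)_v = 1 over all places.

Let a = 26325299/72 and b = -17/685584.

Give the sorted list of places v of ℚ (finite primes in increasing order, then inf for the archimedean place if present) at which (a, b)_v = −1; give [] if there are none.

[2, 17]

(a, b) ≡ (22, -17) mod (ℚ^×)²; places V = {2, 3, 7, 11, 13, 17, 23, ∞}.
(a,b)_2: α=-3, β=-4; u≡3, v≡7 (mod 8); ε(u)ε(v)=1·1, αω(v)=-3·0, βω(u)=-4·1; sum ≡ 1  ⇒  -1.
(a,b)_∞: sgn(22)=+, sgn(-17)=−, so +1.
(a,b)_17: α=2, u≡14; β=1, v≡2 (mod 17); (14|17)=-1, (2|17)=+1; sign (−1)^0·-1^1·+1^2 = -1.
(a,b)_3: α=-2, u≡1; β=-4, v≡1 (mod 3); (1|3)=+1, (1|3)=+1; sign (−1)^0·+1^-4·+1^-2 = +1.
(a,b)_11: α=1, u≡10; β=0, v≡3 (mod 11); (10|11)=-1, (3|11)=+1; sign (−1)^0·-1^0·+1^1 = +1.
(a,b)_13: α=2, u≡10; β=0, v≡3 (mod 13); (10|13)=+1, (3|13)=+1; sign (−1)^0·+1^0·+1^2 = +1.
(a,b)_23: α=0, u≡17; β=-2, v≡18 (mod 23); (17|23)=-1, (18|23)=+1; sign (−1)^0·-1^-2·+1^0 = +1.
(a,b)_7: α=2, u≡4; β=0, v≡1 (mod 7); (4|7)=+1, (1|7)=+1; sign (−1)^0·+1^0·+1^2 = +1.
|Ram(22, -17)| = 2, even; anisotropic at {2, 17}.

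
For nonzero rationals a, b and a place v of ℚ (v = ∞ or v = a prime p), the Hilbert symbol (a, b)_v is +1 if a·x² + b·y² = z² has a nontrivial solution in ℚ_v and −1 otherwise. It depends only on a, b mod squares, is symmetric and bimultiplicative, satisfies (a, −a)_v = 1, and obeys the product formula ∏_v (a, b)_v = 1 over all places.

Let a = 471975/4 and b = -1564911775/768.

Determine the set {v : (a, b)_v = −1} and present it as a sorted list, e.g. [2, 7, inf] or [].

(a, b) ≡ (18879, -93) mod (ℚ^×)²; places V = {2, 3, 5, 7, 29, 31, ∞}.
(a,b)_29: α=1, u≡16; β=2, v≡9 (mod 29); (16|29)=+1, (9|29)=+1; sign (−1)^0·+1^2·+1^1 = +1.
(a,b)_31: α=1, u≡1; β=1, v≡14 (mod 31); (1|31)=+1, (14|31)=+1; sign (−1)^1·+1^1·+1^1 = -1.
(a,b)_5: α=2, u≡1; β=2, v≡3 (mod 5); (1|5)=+1, (3|5)=-1; sign (−1)^0·+1^2·-1^2 = +1.
(a,b)_2: α=-2, β=-8; u≡7, v≡3 (mod 8); ε(u)ε(v)=1·1, αω(v)=-2·1, βω(u)=-8·0; sum ≡ 1  ⇒  -1.
(a,b)_3: α=1, u≡2; β=-1, v≡2 (mod 3); (2|3)=-1, (2|3)=-1; sign (−1)^1·-1^-1·-1^1 = -1.
(a,b)_∞: sgn(18879)=+, sgn(-93)=−, so +1.
(a,b)_7: α=1, u≡2; β=4, v≡6 (mod 7); (2|7)=+1, (6|7)=-1; sign (−1)^0·+1^4·-1^1 = -1.
Ram(18879, -93) = {2, 3, 7, 31}; no ℚ_2-point on the conic.

[2, 3, 7, 31]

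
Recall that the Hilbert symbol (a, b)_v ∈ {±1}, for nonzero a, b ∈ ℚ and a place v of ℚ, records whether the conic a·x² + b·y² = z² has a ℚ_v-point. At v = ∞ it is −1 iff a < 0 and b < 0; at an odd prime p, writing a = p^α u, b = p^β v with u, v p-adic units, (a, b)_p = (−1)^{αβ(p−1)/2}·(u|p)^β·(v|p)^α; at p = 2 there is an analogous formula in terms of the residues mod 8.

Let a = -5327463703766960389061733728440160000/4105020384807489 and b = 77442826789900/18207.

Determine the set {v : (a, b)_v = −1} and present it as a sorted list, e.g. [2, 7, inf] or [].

[7, 31, 37, 41]

(a, b) ≡ (-1271, 124104253) mod (ℚ^×)²; places V = {2, 3, 5, 7, 11, 13, 17, 19, 23, 29, 31, 37, 41, ∞}.
(a,b)_17: α=-6, u≡2; β=-2, v≡14 (mod 17); (2|17)=+1, (14|17)=-1; sign (−1)^0·+1^-2·-1^-6 = +1.
(a,b)_11: α=6, u≡4; β=2, v≡5 (mod 11); (4|11)=+1, (5|11)=+1; sign (−1)^0·+1^2·+1^6 = +1.
(a,b)_13: α=2, u≡3; β=1, v≡12 (mod 13); (3|13)=+1, (12|13)=+1; sign (−1)^0·+1^1·+1^2 = +1.
(a,b)_5: α=4, u≡1; β=2, v≡3 (mod 5); (1|5)=+1, (3|5)=-1; sign (−1)^0·+1^2·-1^4 = +1.
(a,b)_29: α=2, u≡9; β=1, v≡10 (mod 29); (9|29)=+1, (10|29)=-1; sign (−1)^0·+1^1·-1^2 = +1.
(a,b)_3: α=-8, u≡1; β=-2, v≡1 (mod 3); (1|3)=+1, (1|3)=+1; sign (−1)^0·+1^-2·+1^-8 = +1.
(a,b)_∞: sgn(-1271)=−, sgn(124104253)=+, so +1.
(a,b)_19: α=6, u≡15; β=2, v≡15 (mod 19); (15|19)=-1, (15|19)=-1; sign (−1)^0·-1^2·-1^6 = +1.
(a,b)_7: α=-2, u≡3; β=-1, v≡3 (mod 7); (3|7)=-1, (3|7)=-1; sign (−1)^0·-1^-1·-1^-2 = -1.
(a,b)_37: α=2, u≡31; β=1, v≡23 (mod 37); (31|37)=-1, (23|37)=-1; sign (−1)^0·-1^1·-1^2 = -1.
(a,b)_23: α=-2, u≡15; β=0, v≡3 (mod 23); (15|23)=-1, (3|23)=+1; sign (−1)^0·-1^0·+1^-2 = +1.
(a,b)_2: α=8, β=2; u≡1, v≡5 (mod 8); ε(u)ε(v)=0·0, αω(v)=8·1, βω(u)=2·0; sum ≡ 0  ⇒  +1.
(a,b)_31: α=3, u≡3; β=1, v≡17 (mod 31); (3|31)=-1, (17|31)=-1; sign (−1)^1·-1^1·-1^3 = -1.
(a,b)_41: α=3, u≡16; β=1, v≡11 (mod 41); (16|41)=+1, (11|41)=-1; sign (−1)^0·+1^1·-1^3 = -1.
|Ram(-1271, 124104253)| = 4, even; anisotropic at {7, 31, 37, 41}.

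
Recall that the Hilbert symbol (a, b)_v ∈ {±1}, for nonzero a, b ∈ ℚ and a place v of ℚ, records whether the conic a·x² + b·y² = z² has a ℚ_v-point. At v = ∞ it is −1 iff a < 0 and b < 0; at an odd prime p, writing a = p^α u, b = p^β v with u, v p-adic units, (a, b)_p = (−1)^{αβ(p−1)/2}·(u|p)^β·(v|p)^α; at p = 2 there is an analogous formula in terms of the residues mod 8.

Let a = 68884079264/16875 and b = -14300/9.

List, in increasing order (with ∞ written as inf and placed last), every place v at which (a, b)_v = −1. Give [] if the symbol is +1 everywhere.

[11, 37]

Mod squares: a ≡ 730158, b ≡ -143. Check v ∈ {∞, 2, 3, 5, 7, 11, 13, 19, 23, 37}.
v=∞: 730158 > 0 and -143 < 0  ⇒  (a,b)_∞ = +1.
v=19: a=19^2·(≡6), b=19^0·(≡5) mod 19; (6|19)=+1, (5|19)=+1; (−1)^{2·0·9}·(+1)^0·(+1)^2 = +1.
v=3: a=3^-3·(≡2), b=3^-2·(≡1) mod 3; (2|3)=-1, (1|3)=+1; (−1)^{-3·-2·1}·(-1)^-2·(+1)^-3 = +1.
v=7: a=7^2·(≡2), b=7^0·(≡4) mod 7; (2|7)=+1, (4|7)=+1; (−1)^{2·0·3}·(+1)^0·(+1)^2 = +1.
v=11: a=11^1·(≡3), b=11^1·(≡1) mod 11; (3|11)=+1, (1|11)=+1; (−1)^{1·1·5}·(+1)^1·(+1)^1 = -1.
v=2: v_2(a)=5, v_2(b)=2; units ≡ 7, 1 (mod 8); ε·ε+αω+βω = 1·0+5·0+2·0 ≡ 0  ⇒  (a,b)_2 = +1.
v=37: a=37^1·(≡20), b=37^0·(≡35) mod 37; (20|37)=-1, (35|37)=-1; (−1)^{1·0·18}·(-1)^0·(-1)^1 = -1.
v=5: a=5^-4·(≡2), b=5^2·(≡2) mod 5; (2|5)=-1, (2|5)=-1; (−1)^{-4·2·2}·(-1)^2·(-1)^-4 = +1.
v=23: a=23^1·(≡4), b=23^0·(≡16) mod 23; (4|23)=+1, (16|23)=+1; (−1)^{1·0·11}·(+1)^0·(+1)^1 = +1.
v=13: a=13^1·(≡2), b=13^1·(≡2) mod 13; (2|13)=-1, (2|13)=-1; (−1)^{1·1·6}·(-1)^1·(-1)^1 = +1.
(730158, -143 / ℚ) ramifies at {11, 37}: a division algebra.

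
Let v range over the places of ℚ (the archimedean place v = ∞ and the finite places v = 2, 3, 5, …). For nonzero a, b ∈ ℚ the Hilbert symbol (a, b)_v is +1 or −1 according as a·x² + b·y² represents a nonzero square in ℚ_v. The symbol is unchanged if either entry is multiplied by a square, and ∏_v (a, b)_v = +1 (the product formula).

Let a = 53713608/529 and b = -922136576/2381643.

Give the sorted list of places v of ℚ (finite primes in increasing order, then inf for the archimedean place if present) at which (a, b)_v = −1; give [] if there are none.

[19, 41]

(a, b) ≡ (79458, -2337) mod (ℚ^×)²; places V = {2, 3, 11, 13, 17, 19, 23, 41, ∞}.
(a,b)_23: α=-2, u≡6; β=0, v≡2 (mod 23); (6|23)=+1, (2|23)=+1; sign (−1)^0·+1^0·+1^-2 = +1.
(a,b)_2: α=3, β=12; u≡1, v≡7 (mod 8); ε(u)ε(v)=0·1, αω(v)=3·0, βω(u)=12·0; sum ≡ 0  ⇒  +1.
(a,b)_13: α=2, u≡11; β=0, v≡4 (mod 13); (11|13)=-1, (4|13)=+1; sign (−1)^0·-1^0·+1^2 = +1.
(a,b)_41: α=1, u≡27; β=1, v≡2 (mod 41); (27|41)=-1, (2|41)=+1; sign (−1)^0·-1^1·+1^1 = -1.
(a,b)_17: α=1, u≡2; β=2, v≡9 (mod 17); (2|17)=+1, (9|17)=+1; sign (−1)^0·+1^2·+1^1 = +1.
(a,b)_19: α=1, u≡18; β=1, v≡8 (mod 19); (18|19)=-1, (8|19)=-1; sign (−1)^1·-1^1·-1^1 = -1.
(a,b)_∞: sgn(79458)=+, sgn(-2337)=−, so +1.
(a,b)_3: α=1, u≡2; β=-9, v≡1 (mod 3); (2|3)=-1, (1|3)=+1; sign (−1)^1·-1^-9·+1^1 = +1.
(a,b)_11: α=0, u≡3; β=-2, v≡6 (mod 11); (3|11)=+1, (6|11)=-1; sign (−1)^0·+1^-2·-1^0 = +1.
(79458, -2337 / ℚ) ramifies at {19, 41}: a division algebra.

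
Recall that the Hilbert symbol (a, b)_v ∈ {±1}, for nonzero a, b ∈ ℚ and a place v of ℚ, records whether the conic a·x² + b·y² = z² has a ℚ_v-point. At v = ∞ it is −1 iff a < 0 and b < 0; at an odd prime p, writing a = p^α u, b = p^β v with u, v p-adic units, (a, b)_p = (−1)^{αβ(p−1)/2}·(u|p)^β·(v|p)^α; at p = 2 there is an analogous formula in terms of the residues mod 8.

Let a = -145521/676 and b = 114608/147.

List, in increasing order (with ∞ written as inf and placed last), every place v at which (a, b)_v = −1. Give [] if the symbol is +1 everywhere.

[23, 37]

Mod squares: a ≡ -16169, b ≡ 21489. Check v ∈ {∞, 2, 3, 7, 13, 19, 23, 29, 37}.
v=37: a=37^1·(≡10), b=37^0·(≡18) mod 37; (10|37)=+1, (18|37)=-1; (−1)^{1·0·18}·(+1)^0·(-1)^1 = -1.
v=3: a=3^2·(≡1), b=3^-1·(≡2) mod 3; (1|3)=+1, (2|3)=-1; (−1)^{2·-1·1}·(+1)^-1·(-1)^2 = +1.
v=23: a=23^1·(≡10), b=23^0·(≡5) mod 23; (10|23)=-1, (5|23)=-1; (−1)^{1·0·11}·(-1)^0·(-1)^1 = -1.
v=7: a=7^0·(≡4), b=7^-2·(≡6) mod 7; (4|7)=+1, (6|7)=-1; (−1)^{0·-2·3}·(+1)^-2·(-1)^0 = +1.
v=2: v_2(a)=-2, v_2(b)=4; units ≡ 7, 1 (mod 8); ε·ε+αω+βω = 1·0+-2·0+4·0 ≡ 0  ⇒  (a,b)_2 = +1.
v=29: a=29^0·(≡13), b=29^1·(≡4) mod 29; (13|29)=+1, (4|29)=+1; (−1)^{0·1·14}·(+1)^1·(+1)^0 = +1.
v=∞: -16169 < 0 and 21489 > 0  ⇒  (a,b)_∞ = +1.
v=19: a=19^1·(≡5), b=19^1·(≡2) mod 19; (5|19)=+1, (2|19)=-1; (−1)^{1·1·9}·(+1)^1·(-1)^1 = +1.
v=13: a=13^-2·(≡10), b=13^1·(≡7) mod 13; (10|13)=+1, (7|13)=-1; (−1)^{-2·1·6}·(+1)^1·(-1)^-2 = +1.
Ram(-16169, 21489) = {23, 37}; no ℚ_23-point on the conic.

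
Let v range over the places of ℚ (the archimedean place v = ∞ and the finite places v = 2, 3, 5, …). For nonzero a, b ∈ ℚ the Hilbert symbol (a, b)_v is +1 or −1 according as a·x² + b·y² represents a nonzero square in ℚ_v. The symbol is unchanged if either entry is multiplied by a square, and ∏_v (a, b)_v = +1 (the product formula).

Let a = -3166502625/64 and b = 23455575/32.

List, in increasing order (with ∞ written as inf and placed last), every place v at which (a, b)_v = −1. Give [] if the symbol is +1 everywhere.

(a, b) ≡ (-2145, 286) mod (ℚ^×)²; places V = {2, 3, 5, 11, 13, ∞}.
(a,b)_3: α=11, u≡2; β=8, v≡1 (mod 3); (2|3)=-1, (1|3)=+1; sign (−1)^0·-1^8·+1^11 = +1.
(a,b)_11: α=1, u≡1; β=1, v≡3 (mod 11); (1|11)=+1, (3|11)=+1; sign (−1)^1·+1^1·+1^1 = -1.
(a,b)_13: α=1, u≡12; β=1, v≡3 (mod 13); (12|13)=+1, (3|13)=+1; sign (−1)^0·+1^1·+1^1 = +1.
(a,b)_5: α=3, u≡1; β=2, v≡4 (mod 5); (1|5)=+1, (4|5)=+1; sign (−1)^0·+1^2·+1^3 = +1.
(a,b)_2: α=-6, β=-5; u≡7, v≡7 (mod 8); ε(u)ε(v)=1·1, αω(v)=-6·0, βω(u)=-5·0; sum ≡ 1  ⇒  -1.
(a,b)_∞: sgn(-2145)=−, sgn(286)=+, so +1.
|Ram(-2145, 286)| = 2, even; anisotropic at {2, 11}.

[2, 11]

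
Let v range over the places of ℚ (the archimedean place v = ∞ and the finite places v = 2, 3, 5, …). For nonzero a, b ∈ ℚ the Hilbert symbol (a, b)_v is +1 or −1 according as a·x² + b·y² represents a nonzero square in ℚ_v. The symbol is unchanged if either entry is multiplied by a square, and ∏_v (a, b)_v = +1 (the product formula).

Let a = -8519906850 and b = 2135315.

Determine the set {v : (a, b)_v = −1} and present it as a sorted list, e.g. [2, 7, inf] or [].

[3, 7]

(a, b) ≡ (-114, 35) mod (ℚ^×)²; places V = {2, 3, 5, 7, 13, 19, ∞}.
(a,b)_7: α=2, u≡3; β=1, v≡6 (mod 7); (3|7)=-1, (6|7)=-1; sign (−1)^0·-1^1·-1^2 = -1.
(a,b)_13: α=2, u≡12; β=2, v≡12 (mod 13); (12|13)=+1, (12|13)=+1; sign (−1)^0·+1^2·+1^2 = +1.
(a,b)_19: α=3, u≡13; β=2, v≡6 (mod 19); (13|19)=-1, (6|19)=+1; sign (−1)^0·-1^2·+1^3 = +1.
(a,b)_5: α=2, u≡1; β=1, v≡3 (mod 5); (1|5)=+1, (3|5)=-1; sign (−1)^0·+1^1·-1^2 = +1.
(a,b)_∞: sgn(-114)=−, sgn(35)=+, so +1.
(a,b)_2: α=1, β=0; u≡7, v≡3 (mod 8); ε(u)ε(v)=1·1, αω(v)=1·1, βω(u)=0·0; sum ≡ 0  ⇒  +1.
(a,b)_3: α=1, u≡1; β=0, v≡2 (mod 3); (1|3)=+1, (2|3)=-1; sign (−1)^0·+1^0·-1^1 = -1.
Ram(-114, 35) = {3, 7}; no ℚ_3-point on the conic.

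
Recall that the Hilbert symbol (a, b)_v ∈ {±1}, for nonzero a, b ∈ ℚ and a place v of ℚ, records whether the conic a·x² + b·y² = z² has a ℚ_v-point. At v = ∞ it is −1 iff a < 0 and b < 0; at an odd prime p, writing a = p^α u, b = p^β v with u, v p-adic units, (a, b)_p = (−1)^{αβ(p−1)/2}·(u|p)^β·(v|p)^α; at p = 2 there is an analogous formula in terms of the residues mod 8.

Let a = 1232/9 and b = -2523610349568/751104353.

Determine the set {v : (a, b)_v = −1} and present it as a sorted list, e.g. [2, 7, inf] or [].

Mod squares: a ≡ 77, b ≡ -374. Check v ∈ {∞, 2, 3, 7, 11, 17, 23}.
v=11: a=11^1·(≡10), b=11^1·(≡8) mod 11; (10|11)=-1, (8|11)=-1; (−1)^{1·1·5}·(-1)^1·(-1)^1 = -1.
v=2: v_2(a)=4, v_2(b)=17; units ≡ 5, 5 (mod 8); ε·ε+αω+βω = 0·0+4·1+17·1 ≡ 1  ⇒  (a,b)_2 = -1.
v=23: a=23^0·(≡4), b=23^-2·(≡19) mod 23; (4|23)=+1, (19|23)=-1; (−1)^{0·-2·11}·(+1)^-2·(-1)^0 = +1.
v=3: a=3^-2·(≡2), b=3^6·(≡1) mod 3; (2|3)=-1, (1|3)=+1; (−1)^{-2·6·1}·(-1)^6·(+1)^-2 = +1.
v=17: a=17^0·(≡16), b=17^-5·(≡3) mod 17; (16|17)=+1, (3|17)=-1; (−1)^{0·-5·8}·(+1)^-5·(-1)^0 = +1.
v=∞: 77 > 0 and -374 < 0  ⇒  (a,b)_∞ = +1.
v=7: a=7^1·(≡4), b=7^4·(≡2) mod 7; (4|7)=+1, (2|7)=+1; (−1)^{1·4·3}·(+1)^4·(+1)^1 = +1.
(77, -374 / ℚ) ramifies at {2, 11}: a division algebra.

[2, 11]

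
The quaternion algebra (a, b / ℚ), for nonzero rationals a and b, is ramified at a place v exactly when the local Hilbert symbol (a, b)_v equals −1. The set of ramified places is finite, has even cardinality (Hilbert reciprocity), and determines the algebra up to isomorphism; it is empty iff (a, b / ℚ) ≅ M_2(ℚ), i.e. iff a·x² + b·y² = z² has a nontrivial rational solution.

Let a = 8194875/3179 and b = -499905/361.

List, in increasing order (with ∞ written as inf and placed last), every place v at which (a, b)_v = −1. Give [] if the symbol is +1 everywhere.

(a, b) ≡ (2145, -105) mod (ℚ^×)²; places V = {2, 3, 5, 7, 11, 13, 17, 19, 23, 41, ∞}.
(a,b)_17: α=-2, u≡10; β=0, v≡12 (mod 17); (10|17)=-1, (12|17)=-1; sign (−1)^0·-1^0·-1^-2 = +1.
(a,b)_∞: sgn(2145)=+, sgn(-105)=−, so +1.
(a,b)_23: α=0, u≡18; β=2, v≡20 (mod 23); (18|23)=+1, (20|23)=-1; sign (−1)^0·+1^2·-1^0 = +1.
(a,b)_2: α=0, β=0; u≡1, v≡7 (mod 8); ε(u)ε(v)=0·1, αω(v)=0·0, βω(u)=0·0; sum ≡ 0  ⇒  +1.
(a,b)_19: α=0, u≡7; β=-2, v≡4 (mod 19); (7|19)=+1, (4|19)=+1; sign (−1)^0·+1^-2·+1^0 = +1.
(a,b)_5: α=3, u≡1; β=1, v≡4 (mod 5); (1|5)=+1, (4|5)=+1; sign (−1)^0·+1^1·+1^3 = +1.
(a,b)_41: α=2, u≡11; β=0, v≡40 (mod 41); (11|41)=-1, (40|41)=+1; sign (−1)^0·-1^0·+1^2 = +1.
(a,b)_11: α=-1, u≡6; β=0, v≡5 (mod 11); (6|11)=-1, (5|11)=+1; sign (−1)^0·-1^0·+1^-1 = +1.
(a,b)_13: α=1, u≡10; β=0, v≡1 (mod 13); (10|13)=+1, (1|13)=+1; sign (−1)^0·+1^0·+1^1 = +1.
(a,b)_7: α=0, u≡3; β=1, v≡5 (mod 7); (3|7)=-1, (5|7)=-1; sign (−1)^0·-1^1·-1^0 = -1.
(a,b)_3: α=1, u≡1; β=3, v≡1 (mod 3); (1|3)=+1, (1|3)=+1; sign (−1)^1·+1^3·+1^1 = -1.
(2145, -105 / ℚ) ramifies at {3, 7}: a division algebra.

[3, 7]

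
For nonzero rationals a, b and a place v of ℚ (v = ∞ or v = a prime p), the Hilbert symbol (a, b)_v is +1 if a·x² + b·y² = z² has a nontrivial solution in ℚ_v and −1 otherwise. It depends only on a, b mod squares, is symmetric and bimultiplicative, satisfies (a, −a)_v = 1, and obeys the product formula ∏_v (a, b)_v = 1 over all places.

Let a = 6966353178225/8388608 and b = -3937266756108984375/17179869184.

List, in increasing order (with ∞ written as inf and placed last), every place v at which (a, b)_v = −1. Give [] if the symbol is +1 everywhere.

Mod squares: a ≡ 2, b ≡ -231. Check v ∈ {∞, 2, 3, 5, 7, 11, 19, 29}.
v=∞: 2 > 0 and -231 < 0  ⇒  (a,b)_∞ = +1.
v=5: a=5^2·(≡3), b=5^8·(≡4) mod 5; (3|5)=-1, (4|5)=+1; (−1)^{2·8·2}·(-1)^8·(+1)^2 = +1.
v=7: a=7^6·(≡1), b=7^9·(≡1) mod 7; (1|7)=+1, (1|7)=+1; (−1)^{6·9·3}·(+1)^9·(+1)^6 = +1.
v=3: a=3^8·(≡2), b=3^3·(≡1) mod 3; (2|3)=-1, (1|3)=+1; (−1)^{8·3·1}·(-1)^3·(+1)^8 = -1.
v=19: a=19^2·(≡13), b=19^0·(≡9) mod 19; (13|19)=-1, (9|19)=+1; (−1)^{2·0·9}·(-1)^0·(+1)^2 = +1.
v=29: a=29^0·(≡18), b=29^2·(≡20) mod 29; (18|29)=-1, (20|29)=+1; (−1)^{0·2·14}·(-1)^2·(+1)^0 = +1.
v=11: a=11^0·(≡7), b=11^1·(≡5) mod 11; (7|11)=-1, (5|11)=+1; (−1)^{0·1·5}·(-1)^1·(+1)^0 = -1.
v=2: v_2(a)=-23, v_2(b)=-34; units ≡ 1, 1 (mod 8); ε·ε+αω+βω = 0·0+-23·0+-34·0 ≡ 0  ⇒  (a,b)_2 = +1.
Ram(2, -231) = {3, 11}; no ℚ_3-point on the conic.

[3, 11]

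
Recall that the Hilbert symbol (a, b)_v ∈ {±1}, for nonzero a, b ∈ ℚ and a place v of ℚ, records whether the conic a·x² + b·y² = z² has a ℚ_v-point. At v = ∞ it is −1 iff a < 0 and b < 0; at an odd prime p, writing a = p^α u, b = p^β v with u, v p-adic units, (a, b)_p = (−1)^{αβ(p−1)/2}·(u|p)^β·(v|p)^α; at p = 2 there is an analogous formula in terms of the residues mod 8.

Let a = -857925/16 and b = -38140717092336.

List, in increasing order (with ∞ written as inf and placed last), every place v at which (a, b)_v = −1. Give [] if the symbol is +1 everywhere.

[3, inf]

Mod squares: a ≡ -3813, b ≡ -163959. Check v ∈ {∞, 2, 3, 5, 31, 41, 43}.
v=41: a=41^1·(≡17), b=41^3·(≡7) mod 41; (17|41)=-1, (7|41)=-1; (−1)^{1·3·20}·(-1)^3·(-1)^1 = +1.
v=∞: -3813 < 0 and -163959 < 0  ⇒  (a,b)_∞ = -1.
v=5: a=5^2·(≡3), b=5^0·(≡4) mod 5; (3|5)=-1, (4|5)=+1; (−1)^{2·0·2}·(-1)^0·(+1)^2 = +1.
v=2: v_2(a)=-4, v_2(b)=4; units ≡ 3, 1 (mod 8); ε·ε+αω+βω = 1·0+-4·0+4·1 ≡ 0  ⇒  (a,b)_2 = +1.
v=43: a=43^0·(≡41), b=43^1·(≡1) mod 43; (41|43)=+1, (1|43)=+1; (−1)^{0·1·21}·(+1)^1·(+1)^0 = +1.
v=31: a=31^1·(≡16), b=31^3·(≡6) mod 31; (16|31)=+1, (6|31)=-1; (−1)^{1·3·15}·(+1)^3·(-1)^1 = +1.
v=3: a=3^3·(≡1), b=3^3·(≡1) mod 3; (1|3)=+1, (1|3)=+1; (−1)^{3·3·1}·(+1)^3·(+1)^3 = -1.
Ram(-3813, -163959) = {3, ∞}; no ℚ_3-point on the conic.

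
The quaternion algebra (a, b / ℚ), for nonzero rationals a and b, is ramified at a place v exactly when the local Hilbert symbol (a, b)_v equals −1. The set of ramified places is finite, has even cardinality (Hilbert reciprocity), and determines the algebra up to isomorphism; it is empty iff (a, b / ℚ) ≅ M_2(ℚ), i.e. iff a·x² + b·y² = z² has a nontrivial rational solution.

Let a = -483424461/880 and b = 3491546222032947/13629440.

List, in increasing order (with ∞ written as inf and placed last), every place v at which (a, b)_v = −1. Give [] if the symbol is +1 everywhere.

(a, b) ≡ (-12155, 35530) mod (ℚ^×)²; places V = {2, 3, 5, 11, 13, 17, 19, 29, ∞}.
(a,b)_2: α=-4, β=-11; u≡5, v≡5 (mod 8); ε(u)ε(v)=0·0, αω(v)=-4·1, βω(u)=-11·1; sum ≡ 1  ⇒  -1.
(a,b)_17: α=3, u≡13; β=3, v≡2 (mod 17); (13|17)=+1, (2|17)=+1; sign (−1)^0·+1^3·+1^3 = +1.
(a,b)_5: α=-1, u≡4; β=-1, v≡4 (mod 5); (4|5)=+1, (4|5)=+1; sign (−1)^0·+1^-1·+1^-1 = +1.
(a,b)_19: α=0, u≡1; β=3, v≡10 (mod 19); (1|19)=+1, (10|19)=-1; sign (−1)^0·+1^3·-1^0 = +1.
(a,b)_29: α=2, u≡22; β=2, v≡23 (mod 29); (22|29)=+1, (23|29)=+1; sign (−1)^0·+1^2·+1^2 = +1.
(a,b)_13: α=1, u≡9; β=2, v≡1 (mod 13); (9|13)=+1, (1|13)=+1; sign (−1)^0·+1^2·+1^1 = +1.
(a,b)_11: α=-1, u≡10; β=-3, v≡10 (mod 11); (10|11)=-1, (10|11)=-1; sign (−1)^1·-1^-3·-1^-1 = -1.
(a,b)_∞: sgn(-12155)=−, sgn(35530)=+, so +1.
(a,b)_3: α=2, u≡1; β=6, v≡1 (mod 3); (1|3)=+1, (1|3)=+1; sign (−1)^0·+1^6·+1^2 = +1.
Ram(-12155, 35530) = {2, 11}; no ℚ_2-point on the conic.

[2, 11]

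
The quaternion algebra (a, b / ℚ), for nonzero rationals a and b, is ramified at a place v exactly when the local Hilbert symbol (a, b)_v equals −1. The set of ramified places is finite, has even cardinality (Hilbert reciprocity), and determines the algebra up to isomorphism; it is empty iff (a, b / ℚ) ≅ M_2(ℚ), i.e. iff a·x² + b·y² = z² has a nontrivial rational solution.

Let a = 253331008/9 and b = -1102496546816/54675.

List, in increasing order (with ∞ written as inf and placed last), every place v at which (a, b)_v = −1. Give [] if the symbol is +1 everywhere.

[17, 37]

(a, b) ≡ (3958297, -698523) mod (ℚ^×)²; places V = {2, 3, 5, 7, 17, 29, 31, 37, ∞}.
(a,b)_29: α=1, u≡3; β=1, v≡12 (mod 29); (3|29)=-1, (12|29)=-1; sign (−1)^0·-1^1·-1^1 = +1.
(a,b)_17: α=1, u≡13; β=2, v≡12 (mod 17); (13|17)=+1, (12|17)=-1; sign (−1)^0·+1^2·-1^1 = -1.
(a,b)_31: α=1, u≡3; β=1, v≡5 (mod 31); (3|31)=-1, (5|31)=+1; sign (−1)^1·-1^1·+1^1 = +1.
(a,b)_3: α=-2, u≡1; β=-7, v≡1 (mod 3); (1|3)=+1, (1|3)=+1; sign (−1)^0·+1^-7·+1^-2 = +1.
(a,b)_5: α=0, u≡2; β=-2, v≡2 (mod 5); (2|5)=-1, (2|5)=-1; sign (−1)^0·-1^-2·-1^0 = +1.
(a,b)_∞: sgn(3958297)=+, sgn(-698523)=−, so +1.
(a,b)_37: α=1, u≡5; β=1, v≡10 (mod 37); (5|37)=-1, (10|37)=+1; sign (−1)^0·-1^1·+1^1 = -1.
(a,b)_7: α=1, u≡2; β=1, v≡3 (mod 7); (2|7)=+1, (3|7)=-1; sign (−1)^1·+1^1·-1^1 = +1.
(a,b)_2: α=6, β=14; u≡1, v≡5 (mod 8); ε(u)ε(v)=0·0, αω(v)=6·1, βω(u)=14·0; sum ≡ 0  ⇒  +1.
(3958297, -698523 / ℚ) ramifies at {17, 37}: a division algebra.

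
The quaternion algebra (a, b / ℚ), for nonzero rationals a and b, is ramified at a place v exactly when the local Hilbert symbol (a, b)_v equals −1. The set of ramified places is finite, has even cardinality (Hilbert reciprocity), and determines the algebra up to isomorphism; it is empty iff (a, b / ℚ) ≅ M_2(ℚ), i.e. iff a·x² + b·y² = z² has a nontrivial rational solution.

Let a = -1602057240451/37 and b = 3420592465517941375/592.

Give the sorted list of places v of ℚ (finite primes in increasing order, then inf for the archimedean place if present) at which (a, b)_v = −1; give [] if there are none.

[5, 19]

(a, b) ≡ (-703, 166315) mod (ℚ^×)²; places V = {2, 5, 17, 19, 29, 31, 37, ∞}.
(a,b)_29: α=2, u≡22; β=3, v≡1 (mod 29); (22|29)=+1, (1|29)=+1; sign (−1)^0·+1^3·+1^2 = +1.
(a,b)_5: α=0, u≡2; β=3, v≡3 (mod 5); (2|5)=-1, (3|5)=-1; sign (−1)^0·-1^3·-1^0 = -1.
(a,b)_17: α=2, u≡12; β=2, v≡1 (mod 17); (12|17)=-1, (1|17)=+1; sign (−1)^0·-1^2·+1^2 = +1.
(a,b)_2: α=0, β=-4; u≡1, v≡3 (mod 8); ε(u)ε(v)=0·1, αω(v)=0·1, βω(u)=-4·0; sum ≡ 0  ⇒  +1.
(a,b)_31: α=2, u≡19; β=3, v≡18 (mod 31); (19|31)=+1, (18|31)=+1; sign (−1)^0·+1^3·+1^2 = +1.
(a,b)_∞: sgn(-703)=−, sgn(166315)=+, so +1.
(a,b)_19: α=3, u≡11; β=4, v≡14 (mod 19); (11|19)=+1, (14|19)=-1; sign (−1)^0·+1^4·-1^3 = -1.
(a,b)_37: α=-1, u≡18; β=-1, v≡29 (mod 37); (18|37)=-1, (29|37)=-1; sign (−1)^0·-1^-1·-1^-1 = +1.
(-703, 166315 / ℚ) ramifies at {5, 19}: a division algebra.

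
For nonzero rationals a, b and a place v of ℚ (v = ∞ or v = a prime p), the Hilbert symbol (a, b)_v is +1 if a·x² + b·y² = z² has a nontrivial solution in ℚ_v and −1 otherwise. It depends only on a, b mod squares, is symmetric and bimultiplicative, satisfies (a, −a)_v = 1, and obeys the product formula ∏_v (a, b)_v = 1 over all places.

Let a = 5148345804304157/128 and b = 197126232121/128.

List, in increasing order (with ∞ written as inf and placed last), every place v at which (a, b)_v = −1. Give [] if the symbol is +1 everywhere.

[2, 13]

(a, b) ≡ (1066, 2) mod (ℚ^×)²; places V = {2, 7, 13, 17, 41, ∞}.
(a,b)_7: α=6, u≡1; β=4, v≡1 (mod 7); (1|7)=+1, (1|7)=+1; sign (−1)^0·+1^4·+1^6 = +1.
(a,b)_41: α=3, u≡28; β=2, v≡5 (mod 41); (28|41)=-1, (5|41)=+1; sign (−1)^0·-1^2·+1^3 = +1.
(a,b)_∞: sgn(1066)=+, sgn(2)=+, so +1.
(a,b)_2: α=-7, β=-7; u≡5, v≡1 (mod 8); ε(u)ε(v)=0·0, αω(v)=-7·0, βω(u)=-7·1; sum ≡ 1  ⇒  -1.
(a,b)_13: α=3, u≡12; β=2, v≡11 (mod 13); (12|13)=+1, (11|13)=-1; sign (−1)^0·+1^2·-1^3 = -1.
(a,b)_17: α=2, u≡12; β=2, v≡16 (mod 17); (12|17)=-1, (16|17)=+1; sign (−1)^0·-1^2·+1^2 = +1.
|Ram(1066, 2)| = 2, even; anisotropic at {2, 13}.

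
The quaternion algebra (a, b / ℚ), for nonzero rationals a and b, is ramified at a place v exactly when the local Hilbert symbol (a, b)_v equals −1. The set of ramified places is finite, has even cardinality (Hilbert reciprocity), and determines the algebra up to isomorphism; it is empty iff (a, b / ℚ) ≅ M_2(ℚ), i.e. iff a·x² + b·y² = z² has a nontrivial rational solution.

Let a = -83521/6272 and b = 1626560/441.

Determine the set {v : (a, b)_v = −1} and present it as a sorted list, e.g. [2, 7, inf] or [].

[2, 5, 13, 23]

(a, b) ≡ (-2, 25415) mod (ℚ^×)²; places V = {2, 3, 5, 7, 13, 17, 23, ∞}.
(a,b)_3: α=0, u≡1; β=-2, v≡2 (mod 3); (1|3)=+1, (2|3)=-1; sign (−1)^0·+1^-2·-1^0 = +1.
(a,b)_7: α=-2, u≡5; β=-2, v≡6 (mod 7); (5|7)=-1, (6|7)=-1; sign (−1)^0·-1^-2·-1^-2 = +1.
(a,b)_17: α=4, u≡1; β=1, v≡13 (mod 17); (1|17)=+1, (13|17)=+1; sign (−1)^0·+1^1·+1^4 = +1.
(a,b)_23: α=0, u≡11; β=1, v≡16 (mod 23); (11|23)=-1, (16|23)=+1; sign (−1)^0·-1^1·+1^0 = -1.
(a,b)_13: α=0, u≡5; β=1, v≡5 (mod 13); (5|13)=-1, (5|13)=-1; sign (−1)^0·-1^1·-1^0 = -1.
(a,b)_2: α=-7, β=6; u≡7, v≡7 (mod 8); ε(u)ε(v)=1·1, αω(v)=-7·0, βω(u)=6·0; sum ≡ 1  ⇒  -1.
(a,b)_∞: sgn(-2)=−, sgn(25415)=+, so +1.
(a,b)_5: α=0, u≡2; β=1, v≡2 (mod 5); (2|5)=-1, (2|5)=-1; sign (−1)^0·-1^1·-1^0 = -1.
(-2, 25415 / ℚ) ramifies at {2, 5, 13, 23}: a division algebra.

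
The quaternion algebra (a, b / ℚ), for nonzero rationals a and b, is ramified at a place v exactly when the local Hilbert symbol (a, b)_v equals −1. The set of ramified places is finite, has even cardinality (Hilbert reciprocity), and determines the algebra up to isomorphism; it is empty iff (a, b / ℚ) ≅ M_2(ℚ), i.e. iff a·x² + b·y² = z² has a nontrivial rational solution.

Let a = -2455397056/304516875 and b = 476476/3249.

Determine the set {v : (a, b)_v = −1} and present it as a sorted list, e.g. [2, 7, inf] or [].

[2, 13, 17, 19]

(a, b) ≡ (-57, 2431) mod (ℚ^×)²; places V = {2, 3, 5, 7, 11, 13, 17, 19, 29, 31, ∞}.
(a,b)_∞: sgn(-57)=−, sgn(2431)=+, so +1.
(a,b)_7: α=4, u≡6; β=2, v≡1 (mod 7); (6|7)=-1, (1|7)=+1; sign (−1)^0·-1^2·+1^4 = +1.
(a,b)_17: α=0, u≡3; β=1, v≡6 (mod 17); (3|17)=-1, (6|17)=-1; sign (−1)^0·-1^1·-1^0 = -1.
(a,b)_31: α=-2, u≡25; β=0, v≡30 (mod 31); (25|31)=+1, (30|31)=-1; sign (−1)^0·+1^0·-1^-2 = +1.
(a,b)_13: α=-2, u≡7; β=1, v≡8 (mod 13); (7|13)=-1, (8|13)=-1; sign (−1)^0·-1^1·-1^-2 = -1.
(a,b)_2: α=6, β=2; u≡7, v≡7 (mod 8); ε(u)ε(v)=1·1, αω(v)=6·0, βω(u)=2·0; sum ≡ 1  ⇒  -1.
(a,b)_29: α=2, u≡4; β=0, v≡6 (mod 29); (4|29)=+1, (6|29)=+1; sign (−1)^0·+1^0·+1^2 = +1.
(a,b)_5: α=-4, u≡2; β=0, v≡4 (mod 5); (2|5)=-1, (4|5)=+1; sign (−1)^0·-1^0·+1^-4 = +1.
(a,b)_19: α=1, u≡17; β=-2, v≡12 (mod 19); (17|19)=+1, (12|19)=-1; sign (−1)^0·+1^-2·-1^1 = -1.
(a,b)_3: α=-1, u≡2; β=-2, v≡1 (mod 3); (2|3)=-1, (1|3)=+1; sign (−1)^0·-1^-2·+1^-1 = +1.
(a,b)_11: α=0, u≡3; β=1, v≡5 (mod 11); (3|11)=+1, (5|11)=+1; sign (−1)^0·+1^1·+1^0 = +1.
Ram(-57, 2431) = {2, 13, 17, 19}; no ℚ_2-point on the conic.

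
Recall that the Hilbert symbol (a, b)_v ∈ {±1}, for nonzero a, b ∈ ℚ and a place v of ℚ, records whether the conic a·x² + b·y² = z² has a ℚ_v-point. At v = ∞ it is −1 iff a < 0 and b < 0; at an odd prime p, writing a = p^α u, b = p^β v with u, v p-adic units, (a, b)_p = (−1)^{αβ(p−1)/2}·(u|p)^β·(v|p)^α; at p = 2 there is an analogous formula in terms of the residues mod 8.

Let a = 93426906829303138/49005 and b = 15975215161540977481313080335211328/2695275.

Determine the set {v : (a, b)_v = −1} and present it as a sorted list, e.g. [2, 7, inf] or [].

[5, 7, 17, 19, 23, 29]

Mod squares: a ≡ 2154410, b ≡ 873103. Check v ∈ {∞, 2, 3, 5, 7, 11, 13, 17, 19, 23, 29, 43}.
v=17: a=17^3·(≡14), b=17^5·(≡1) mod 17; (14|17)=-1, (1|17)=+1; (−1)^{3·5·8}·(-1)^5·(+1)^3 = -1.
v=23: a=23^1·(≡14), b=23^3·(≡22) mod 23; (14|23)=-1, (22|23)=-1; (−1)^{1·3·11}·(-1)^3·(-1)^1 = -1.
v=7: a=7^4·(≡3), b=7^5·(≡3) mod 7; (3|7)=-1, (3|7)=-1; (−1)^{4·5·3}·(-1)^5·(-1)^4 = -1.
v=19: a=19^1·(≡7), b=19^2·(≡10) mod 19; (7|19)=+1, (10|19)=-1; (−1)^{1·2·9}·(+1)^2·(-1)^1 = -1.
v=∞: 2154410 > 0 and 873103 > 0  ⇒  (a,b)_∞ = +1.
v=3: a=3^-4·(≡2), b=3^-4·(≡1) mod 3; (2|3)=-1, (1|3)=+1; (−1)^{-4·-4·1}·(-1)^-4·(+1)^-4 = +1.
v=2: v_2(a)=1, v_2(b)=6; units ≡ 5, 7 (mod 8); ε·ε+αω+βω = 0·1+1·0+6·1 ≡ 0  ⇒  (a,b)_2 = +1.
v=43: a=43^2·(≡17), b=43^4·(≡41) mod 43; (17|43)=+1, (41|43)=+1; (−1)^{2·4·21}·(+1)^4·(+1)^2 = +1.
v=5: a=5^-1·(≡3), b=5^-2·(≡3) mod 5; (3|5)=-1, (3|5)=-1; (−1)^{-1·-2·2}·(-1)^-2·(-1)^-1 = -1.
v=13: a=13^2·(≡7), b=13^4·(≡3) mod 13; (7|13)=-1, (3|13)=+1; (−1)^{2·4·6}·(-1)^4·(+1)^2 = +1.
v=29: a=29^1·(≡15), b=29^3·(≡9) mod 29; (15|29)=-1, (9|29)=+1; (−1)^{1·3·14}·(-1)^3·(+1)^1 = -1.
v=11: a=11^-2·(≡4), b=11^-3·(≡7) mod 11; (4|11)=+1, (7|11)=-1; (−1)^{-2·-3·5}·(+1)^-3·(-1)^-2 = +1.
(2154410, 873103 / ℚ) ramifies at {5, 7, 17, 19, 23, 29}: a division algebra.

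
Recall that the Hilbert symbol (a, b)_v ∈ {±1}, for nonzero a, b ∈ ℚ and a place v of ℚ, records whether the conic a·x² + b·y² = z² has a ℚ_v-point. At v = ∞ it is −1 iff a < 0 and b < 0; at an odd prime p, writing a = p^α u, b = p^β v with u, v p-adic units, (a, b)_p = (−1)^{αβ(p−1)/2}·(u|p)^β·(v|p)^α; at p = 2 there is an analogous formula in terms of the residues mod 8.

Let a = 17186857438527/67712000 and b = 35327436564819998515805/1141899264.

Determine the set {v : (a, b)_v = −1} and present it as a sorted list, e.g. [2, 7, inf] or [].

[3, 5, 7, 17]

(a, b) ≡ (33915, 5) mod (ℚ^×)²; places V = {2, 3, 5, 7, 11, 17, 19, 23, 47, ∞}.
(a,b)_23: α=-2, u≡6; β=2, v≡17 (mod 23); (6|23)=+1, (17|23)=-1; sign (−1)^0·+1^2·-1^-2 = +1.
(a,b)_3: α=5, u≡1; β=-2, v≡2 (mod 3); (1|3)=+1, (2|3)=-1; sign (−1)^0·+1^-2·-1^5 = -1.
(a,b)_11: α=0, u≡10; β=-2, v≡1 (mod 11); (10|11)=-1, (1|11)=+1; sign (−1)^0·-1^-2·+1^0 = +1.
(a,b)_17: α=3, u≡10; β=8, v≡7 (mod 17); (10|17)=-1, (7|17)=-1; sign (−1)^0·-1^8·-1^3 = -1.
(a,b)_19: α=1, u≡3; β=2, v≡5 (mod 19); (3|19)=-1, (5|19)=+1; sign (−1)^0·-1^2·+1^1 = +1.
(a,b)_47: α=2, u≡14; β=2, v≡29 (mod 47); (14|47)=+1, (29|47)=-1; sign (−1)^0·+1^2·-1^2 = +1.
(a,b)_5: α=-3, u≡2; β=1, v≡4 (mod 5); (2|5)=-1, (4|5)=+1; sign (−1)^0·-1^1·+1^-3 = -1.
(a,b)_2: α=-10, β=-20; u≡3, v≡5 (mod 8); ε(u)ε(v)=1·0, αω(v)=-10·1, βω(u)=-20·1; sum ≡ 0  ⇒  +1.
(a,b)_∞: sgn(33915)=+, sgn(5)=+, so +1.
(a,b)_7: α=3, u≡2; β=4, v≡5 (mod 7); (2|7)=+1, (5|7)=-1; sign (−1)^0·+1^4·-1^3 = -1.
|Ram(33915, 5)| = 4, even; anisotropic at {3, 5, 7, 17}.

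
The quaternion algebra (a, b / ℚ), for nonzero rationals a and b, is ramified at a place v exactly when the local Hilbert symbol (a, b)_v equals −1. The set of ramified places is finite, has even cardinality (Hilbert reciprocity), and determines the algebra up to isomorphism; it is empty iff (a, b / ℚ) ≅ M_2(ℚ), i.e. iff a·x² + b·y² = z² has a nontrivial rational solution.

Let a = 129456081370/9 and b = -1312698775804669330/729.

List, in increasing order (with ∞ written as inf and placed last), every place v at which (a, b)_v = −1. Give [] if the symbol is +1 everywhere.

Mod squares: a ≡ 484330, b ≡ -5170. Check v ∈ {∞, 2, 3, 5, 7, 11, 17, 37, 47}.
v=37: a=37^1·(≡32), b=37^2·(≡25) mod 37; (32|37)=-1, (25|37)=+1; (−1)^{1·2·18}·(-1)^2·(+1)^1 = +1.
v=17: a=17^1·(≡8), b=17^2·(≡13) mod 17; (8|17)=+1, (13|17)=+1; (−1)^{1·2·8}·(+1)^2·(+1)^1 = +1.
v=3: a=3^-2·(≡1), b=3^-6·(≡2) mod 3; (1|3)=+1, (2|3)=-1; (−1)^{-2·-6·1}·(+1)^-6·(-1)^-2 = +1.
v=7: a=7^1·(≡1), b=7^4·(≡3) mod 7; (1|7)=+1, (3|7)=-1; (−1)^{1·4·3}·(+1)^4·(-1)^1 = -1.
v=47: a=47^2·(≡32), b=47^3·(≡31) mod 47; (32|47)=+1, (31|47)=-1; (−1)^{2·3·23}·(+1)^3·(-1)^2 = +1.
v=∞: 484330 > 0 and -5170 < 0  ⇒  (a,b)_∞ = +1.
v=11: a=11^3·(≡8), b=11^3·(≡9) mod 11; (8|11)=-1, (9|11)=+1; (−1)^{3·3·5}·(-1)^3·(+1)^3 = +1.
v=5: a=5^1·(≡1), b=5^1·(≡1) mod 5; (1|5)=+1, (1|5)=+1; (−1)^{1·1·2}·(+1)^1·(+1)^1 = +1.
v=2: v_2(a)=1, v_2(b)=1; units ≡ 5, 7 (mod 8); ε·ε+αω+βω = 0·1+1·0+1·1 ≡ 1  ⇒  (a,b)_2 = -1.
(484330, -5170 / ℚ) ramifies at {2, 7}: a division algebra.

[2, 7]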